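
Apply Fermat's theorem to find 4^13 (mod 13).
By Fermat: 4^{12} ≡ 1 (mod 13). So 4^{13} = 4^{12} · 4^{1} ≡ 4^{1} ≡ 4 (mod 13)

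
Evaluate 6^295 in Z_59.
Using Fermat: 6^{58} ≡ 1 (mod 59). 295 ≡ 5 (mod 58). So 6^{295} ≡ 6^{5} ≡ 47 (mod 59)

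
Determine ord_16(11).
Powers of 11 mod 16: 11^1≡11, 11^2≡9, 11^3≡3, 11^4≡1. So the order of 11 is 4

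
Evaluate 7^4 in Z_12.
7^{4} = 2401 ≡ 1 (mod 12)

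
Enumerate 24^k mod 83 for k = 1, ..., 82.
24^1, 24^2, ..., 24^{82} mod 83: [24, 78, 46, 25, 19, 41, 71, 44, 60, 29, 32, 21, 6, 61, 53, 27, 67, 31, 80, 11, 15, 28, 8, 26, 43, 36, 34, 69, 79, 70, 20, 65, 66, 7, 2, 48, 73, 9, 50, 38, 82, 59, 5, 37, 58, 64, 42, 12, 39, 23, 54, 51, 62, 77, 22, 30, 56, 16, 52, 3, 72, 68, 55, 75, 57, 40, 47, 49, 14, 4, 13, 63, 18, 17, 76, 81, 35, 10, 74, 33, 45, 1]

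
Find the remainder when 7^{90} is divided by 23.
By Fermat: 7^{22} ≡ 1 (mod 23). 90 = 4×22 + 2. So 7^{90} ≡ 7^{2} ≡ 3 (mod 23)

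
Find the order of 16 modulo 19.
Powers of 16 mod 19: 16^1≡16, 16^2≡9, 16^3≡11, 16^4≡5, 16^5≡4, 16^6≡7, 16^7≡17, 16^8≡6, 16^9≡1. ord_19(16) = 9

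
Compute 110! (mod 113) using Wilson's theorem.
(112)! = (110)! × (111) × (112) ≡ -1 (mod 113). So (110)! ≡ -1 × [(112)(111)]^(-1) ≡ 56 (mod 113)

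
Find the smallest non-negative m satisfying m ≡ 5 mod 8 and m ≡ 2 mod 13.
M = 8 × 13 = 104. M₁ = 13, y₁ ≡ 5 mod 8. M₂ = 8, y₂ ≡ 5 mod 13. m = 5×13×5 + 2×8×5 ≡ 93 mod 104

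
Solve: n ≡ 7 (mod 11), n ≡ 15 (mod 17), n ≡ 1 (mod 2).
M = 11 × 17 × 2 = 374. M₁ = 34, y₁ ≡ 1 (mod 11). M₂ = 22, y₂ ≡ 7 (mod 17). M₃ = 187, y₃ ≡ 1 (mod 2). n = 7×34×1 + 15×22×7 + 1×187×1 ≡ 117 (mod 374)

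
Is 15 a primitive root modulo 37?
ord_37(15) divides 36. For each prime q|36: 15^{18}≡36, 15^{12}≡26, none ≡ 1. So 15 has order 36 and is a primitive root mod 37.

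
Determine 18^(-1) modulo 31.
Since 31 is prime, by Fermat 18^(-1) ≡ 18^{29} ≡ 19 (mod 31). Verify: 18 × 19 = 342 ≡ 1 (mod 31)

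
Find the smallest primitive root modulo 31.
g = 3. For each prime q|30: 3^{15}≡30, 3^{10}≡25, 3^{6}≡16, none ≡ 1, so ord_31(3) = 30 and 3 is a primitive root.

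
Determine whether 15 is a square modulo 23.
By Euler's criterion: 15^{11} ≡ 22 (mod 23). Since this equals -1 (≡ 22), 15 is not a QR.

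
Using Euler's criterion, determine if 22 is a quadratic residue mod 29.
By Euler's criterion: 22^{14} ≡ 1 (mod 29). Since this equals 1, 22 is a QR.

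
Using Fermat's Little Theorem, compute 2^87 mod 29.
By Fermat: 2^{28} ≡ 1 (mod 29). 87 = 3×28 + 3. So 2^{87} ≡ 2^{3} ≡ 8 (mod 29)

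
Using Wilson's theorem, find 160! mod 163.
(162)! = (160)! × (161) × (162) ≡ -1 (mod 163). So (160)! ≡ -1 × [(162)(161)]^(-1) ≡ 81 (mod 163)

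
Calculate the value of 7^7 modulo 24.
By repeated squaring mod 24: 7^{1}≡7, 7^{2}≡1, 7^{4}≡1. Then 7^{7} = 7^{4+2+1} ≡ 1 × 1 × 7 ≡ 7 mod 24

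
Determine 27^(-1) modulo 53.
Since 53 is prime, by Fermat 27^(-1) ≡ 27^{51} ≡ 2 mod 53. Verify: 27 × 2 = 54 ≡ 1 mod 53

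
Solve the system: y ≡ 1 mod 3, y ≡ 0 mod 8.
M = 3 × 8 = 24. M₁ = 8, y₁ ≡ 2 mod 3. M₂ = 3, y₂ ≡ 3 mod 8. y = 1×8×2 + 0×3×3 ≡ 16 mod 24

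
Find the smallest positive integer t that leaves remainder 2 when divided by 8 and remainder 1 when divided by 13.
M = 8 × 13 = 104. M₁ = 13, y₁ ≡ 5 mod 8. M₂ = 8, y₂ ≡ 5 mod 13. t = 2×13×5 + 1×8×5 ≡ 66 mod 104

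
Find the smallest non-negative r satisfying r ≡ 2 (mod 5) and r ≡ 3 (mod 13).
M = 5 × 13 = 65. M₁ = 13, y₁ ≡ 2 (mod 5). M₂ = 5, y₂ ≡ 8 (mod 13). r = 2×13×2 + 3×5×8 ≡ 42 (mod 65)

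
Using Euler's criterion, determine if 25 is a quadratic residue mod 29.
By Euler's criterion: 25^{14} ≡ 1 (mod 29). Since this equals 1, 25 is a QR.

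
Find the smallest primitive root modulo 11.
g = 2. For each prime q|10: 2^{5}≡10, 2^{2}≡4, none ≡ 1, so ord_11(2) = 10 and 2 is a primitive root.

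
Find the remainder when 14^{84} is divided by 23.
By Fermat: 14^{22} ≡ 1 (mod 23). 84 = 3×22 + 18. So 14^{84} ≡ 14^{18} ≡ 4 (mod 23)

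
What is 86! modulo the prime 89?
(88)! = (86)! × (87) × (88) ≡ -1 mod 89. So (86)! ≡ -1 × [(88)(87)]^(-1) ≡ 44 mod 89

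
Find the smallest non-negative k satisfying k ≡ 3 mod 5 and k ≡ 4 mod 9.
M = 5 × 9 = 45. M₁ = 9, y₁ ≡ 4 mod 5. M₂ = 5, y₂ ≡ 2 mod 9. k = 3×9×4 + 4×5×2 ≡ 13 mod 45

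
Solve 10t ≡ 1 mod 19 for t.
Since 19 is prime, by Fermat 10^(-1) ≡ 10^{17} ≡ 2 mod 19. Verify: 10 × 2 = 20 ≡ 1 mod 19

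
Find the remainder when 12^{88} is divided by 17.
By Fermat: 12^{16} ≡ 1 mod 17. 88 = 5×16 + 8. So 12^{88} ≡ 12^{8} ≡ 16 mod 17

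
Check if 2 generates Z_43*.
2^{14} ≡ 1 mod 43 and 14 < 42, so ord_43(2) = 14 ≠ 42 and 2 is not a primitive root.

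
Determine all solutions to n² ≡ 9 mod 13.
The square roots of 9 mod 13 are 3 and 10. Verify: 3² = 9 ≡ 9 mod 13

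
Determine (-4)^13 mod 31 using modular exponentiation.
By repeated squaring mod 31: (-4)^{1}≡27, (-4)^{2}≡16, (-4)^{4}≡8, (-4)^{8}≡2. Then (-4)^{13} = (-4)^{8+4+1} ≡ 2 × 8 × 27 ≡ 29 mod 31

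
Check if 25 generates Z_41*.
25^{10} ≡ 1 (mod 41) and 10 < 40, so ord_41(25) = 10 ≠ 40 and 25 is not a primitive root.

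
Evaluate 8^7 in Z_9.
By repeated squaring (mod 9): 8^{1}≡8, 8^{2}≡1, 8^{4}≡1. Then 8^{7} = 8^{4+2+1} ≡ 1 × 1 × 8 ≡ 8 (mod 9)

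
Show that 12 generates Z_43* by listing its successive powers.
12^1, 12^2, ..., 12^{42} mod 43: [12, 15, 8, 10, 34, 21, 37, 14, 39, 38, 26, 11, 3, 36, 2, 24, 30, 16, 20, 25, 42, 31, 28, 35, 33, 9, 22, 6, 29, 4, 5, 17, 32, 40, 7, 41, 19, 13, 27, 23, 18, 1]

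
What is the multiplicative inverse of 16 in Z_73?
Since 73 is prime, by Fermat 16^(-1) ≡ 16^{71} ≡ 32 (mod 73). Verify: 16 × 32 = 512 ≡ 1 (mod 73)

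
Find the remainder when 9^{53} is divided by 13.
By Fermat: 9^{12} ≡ 1 (mod 13). 53 = 4×12 + 5. So 9^{53} ≡ 9^{5} ≡ 3 (mod 13)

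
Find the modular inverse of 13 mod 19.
Since 19 is prime, by Fermat 13^(-1) ≡ 13^{17} ≡ 3 mod 19. Verify: 13 × 3 = 39 ≡ 1 mod 19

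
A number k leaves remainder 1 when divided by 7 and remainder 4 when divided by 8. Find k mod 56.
M = 7 × 8 = 56. M₁ = 8, y₁ ≡ 1 mod 7. M₂ = 7, y₂ ≡ 7 mod 8. k = 1×8×1 + 4×7×7 ≡ 36 mod 56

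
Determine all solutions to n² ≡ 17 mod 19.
The square roots of 17 mod 19 are 6 and 13. Verify: 6² = 36 ≡ 17 mod 19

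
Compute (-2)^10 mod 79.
By repeated squaring (mod 79): (-2)^{1}≡77, (-2)^{2}≡4, (-2)^{4}≡16, (-2)^{8}≡19. Then (-2)^{10} = (-2)^{8+2} ≡ 19 × 4 ≡ 76 (mod 79)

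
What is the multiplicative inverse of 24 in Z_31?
Since 31 is prime, by Fermat 24^(-1) ≡ 24^{29} ≡ 22 (mod 31). Verify: 24 × 22 = 528 ≡ 1 (mod 31)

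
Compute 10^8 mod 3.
Using Fermat: 10^{2} ≡ 1 (mod 3). 8 ≡ 0 (mod 2). So 10^{8} ≡ 10^{0} ≡ 1 (mod 3)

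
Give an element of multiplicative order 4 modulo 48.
19 has order 4 mod 48 since 19^{4} ≡ 1 (mod 48) and no smaller power works.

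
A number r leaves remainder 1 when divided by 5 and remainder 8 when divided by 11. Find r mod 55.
M = 5 × 11 = 55. M₁ = 11, y₁ ≡ 1 mod 5. M₂ = 5, y₂ ≡ 9 mod 11. r = 1×11×1 + 8×5×9 ≡ 41 mod 55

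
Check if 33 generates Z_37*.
33^{9} ≡ 1 (mod 37) and 9 < 36, so ord_37(33) = 9 ≠ 36 and 33 is not a primitive root.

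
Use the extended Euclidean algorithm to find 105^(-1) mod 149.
Extended GCD: 105(44) + 149(-31) = 1. So 105^(-1) ≡ 44 (mod 149). Verify: 105 × 44 = 4620 ≡ 1 (mod 149)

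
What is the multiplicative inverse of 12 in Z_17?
Since 17 is prime, by Fermat 12^(-1) ≡ 12^{15} ≡ 10 (mod 17). Verify: 12 × 10 = 120 ≡ 1 (mod 17)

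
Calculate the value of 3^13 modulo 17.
By repeated squaring mod 17: 3^{1}≡3, 3^{2}≡9, 3^{4}≡13, 3^{8}≡16. Then 3^{13} = 3^{8+4+1} ≡ 16 × 13 × 3 ≡ 12 mod 17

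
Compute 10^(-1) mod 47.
Since 47 is prime, by Fermat 10^(-1) ≡ 10^{45} ≡ 33 mod 47. Verify: 10 × 33 = 330 ≡ 1 mod 47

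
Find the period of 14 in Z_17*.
Powers of 14 mod 17: 14^1≡14, 14^2≡9, 14^3≡7, 14^4≡13, 14^5≡12, 14^6≡15, 14^7≡6, 14^8≡16, 14^9≡3, 14^10≡8, 14^11≡10, 14^12≡4, 14^13≡5, 14^14≡2, 14^15≡11, 14^16≡1. Order = 16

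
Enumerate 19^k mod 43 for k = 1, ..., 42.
19^1, 19^2, ..., 19^{42} mod 43: [19, 17, 22, 31, 30, 11, 37, 15, 27, 40, 29, 35, 20, 36, 39, 10, 18, 41, 5, 9, 42, 24, 26, 21, 12, 13, 32, 6, 28, 16, 3, 14, 8, 23, 7, 4, 33, 25, 2, 38, 34, 1]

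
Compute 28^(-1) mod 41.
Since 41 is prime, by Fermat 28^(-1) ≡ 28^{39} ≡ 22 mod 41. Verify: 28 × 22 = 616 ≡ 1 mod 41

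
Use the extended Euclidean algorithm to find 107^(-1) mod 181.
Extended GCD: 107(22) + 181(-13) = 1. So 107^(-1) ≡ 22 (mod 181). Verify: 107 × 22 = 2354 ≡ 1 (mod 181)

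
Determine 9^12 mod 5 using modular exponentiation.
Using Fermat: 9^{4} ≡ 1 (mod 5). 12 ≡ 0 (mod 4). So 9^{12} ≡ 9^{0} ≡ 1 (mod 5)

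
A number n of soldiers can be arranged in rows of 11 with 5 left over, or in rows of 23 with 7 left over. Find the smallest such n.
M = 11 × 23 = 253. M₁ = 23, y₁ ≡ 1 (mod 11). M₂ = 11, y₂ ≡ 21 (mod 23). n = 5×23×1 + 7×11×21 ≡ 214 (mod 253)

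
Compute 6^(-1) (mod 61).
Since 61 is prime, by Fermat 6^(-1) ≡ 6^{59} ≡ 51 (mod 61). Verify: 6 × 51 = 306 ≡ 1 (mod 61)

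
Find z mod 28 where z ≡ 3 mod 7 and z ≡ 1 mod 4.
M = 7 × 4 = 28. M₁ = 4, y₁ ≡ 2 mod 7. M₂ = 7, y₂ ≡ 3 mod 4. z = 3×4×2 + 1×7×3 ≡ 17 mod 28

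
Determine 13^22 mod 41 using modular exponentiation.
By repeated squaring mod 41: 13^{1}≡13, 13^{2}≡5, 13^{4}≡25, 13^{8}≡10, 13^{16}≡18. Then 13^{22} = 13^{16+4+2} ≡ 18 × 25 × 5 ≡ 36 mod 41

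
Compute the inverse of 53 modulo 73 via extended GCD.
Extended GCD: 53(-11) + 73(8) = 1. So 53^(-1) ≡ -11 ≡ 62 (mod 73). Verify: 53 × 62 = 3286 ≡ 1 (mod 73)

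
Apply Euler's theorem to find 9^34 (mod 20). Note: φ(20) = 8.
By Euler: 9^{8} ≡ 1 (mod 20) since gcd(9, 20) = 1. 34 = 4×8 + 2. So 9^{34} ≡ 9^{2} ≡ 1 (mod 20)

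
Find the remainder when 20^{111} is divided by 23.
By Fermat: 20^{22} ≡ 1 (mod 23). 111 = 5×22 + 1. So 20^{111} ≡ 20^{1} ≡ 20 (mod 23)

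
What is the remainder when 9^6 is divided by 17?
By repeated squaring mod 17: 9^{1}≡9, 9^{2}≡13, 9^{4}≡16. Then 9^{6} = 9^{4+2} ≡ 16 × 13 ≡ 4 mod 17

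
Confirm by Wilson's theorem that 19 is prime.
(18)! mod 19 = 18. Since this equals -1 mod 19, Wilson confirms 19 is prime.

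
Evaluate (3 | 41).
(3/41) = 3^{20} mod 41 = -1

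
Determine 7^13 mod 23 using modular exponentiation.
By repeated squaring mod 23: 7^{1}≡7, 7^{2}≡3, 7^{4}≡9, 7^{8}≡12. Then 7^{13} = 7^{8+4+1} ≡ 12 × 9 × 7 ≡ 20 mod 23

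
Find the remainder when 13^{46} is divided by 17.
By Fermat: 13^{16} ≡ 1 (mod 17). 46 = 2×16 + 14. So 13^{46} ≡ 13^{14} ≡ 16 (mod 17)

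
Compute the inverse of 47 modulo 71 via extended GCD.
Extended GCD: 47(-3) + 71(2) = 1. So 47^(-1) ≡ -3 ≡ 68 (mod 71). Verify: 47 × 68 = 3196 ≡ 1 (mod 71)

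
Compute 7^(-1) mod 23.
Since 23 is prime, by Fermat 7^(-1) ≡ 7^{21} ≡ 10 mod 23. Verify: 7 × 10 = 70 ≡ 1 mod 23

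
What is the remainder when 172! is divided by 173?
By Wilson's theorem, (172)! ≡ -1 ≡ 172 (mod 173)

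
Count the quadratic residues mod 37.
Exactly half the non-zero residues mod a prime are QRs: (37-1)/2 = 18.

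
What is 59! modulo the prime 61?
(60)! = (59)! × (60) ≡ -1 (mod 61). So (59)! ≡ -1 × (60)^(-1) ≡ (-1)×(-1) = 1 (mod 61)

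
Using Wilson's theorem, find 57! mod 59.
(58)! = (57)! × (58) ≡ -1 (mod 59). So (57)! ≡ -1 × (58)^(-1) ≡ (-1)×(-1) = 1 (mod 59)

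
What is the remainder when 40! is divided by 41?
By Wilson's theorem, (40)! ≡ -1 ≡ 40 mod 41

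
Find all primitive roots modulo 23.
There are φ(22) = 10 primitive roots mod 23: {5, 7, 10, 11, 14, 15, 17, 19, 20, 21}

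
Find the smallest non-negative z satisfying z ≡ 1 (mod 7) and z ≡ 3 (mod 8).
M = 7 × 8 = 56. M₁ = 8, y₁ ≡ 1 (mod 7). M₂ = 7, y₂ ≡ 7 (mod 8). z = 1×8×1 + 3×7×7 ≡ 43 (mod 56)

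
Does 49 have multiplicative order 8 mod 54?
Powers of 49 mod 54: 49^1≡49, 49^2≡25, 49^3≡37, 49^4≡31, 49^5≡7, 49^6≡19, 49^7≡13, 49^8≡43, 49^9≡1. 49^8≡43≢1, so ord ≠ 8. No, the actual order is 9.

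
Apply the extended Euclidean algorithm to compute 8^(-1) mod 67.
Extended GCD: 8(-25) + 67(3) = 1. So 8^(-1) ≡ -25 ≡ 42 (mod 67). Verify: 8 × 42 = 336 ≡ 1 (mod 67)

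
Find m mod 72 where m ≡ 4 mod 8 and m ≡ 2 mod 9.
M = 8 × 9 = 72. M₁ = 9, y₁ ≡ 1 mod 8. M₂ = 8, y₂ ≡ 8 mod 9. m = 4×9×1 + 2×8×8 ≡ 20 mod 72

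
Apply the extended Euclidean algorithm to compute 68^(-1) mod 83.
Extended GCD: 68(11) + 83(-9) = 1. So 68^(-1) ≡ 11 mod 83. Verify: 68 × 11 = 748 ≡ 1 mod 83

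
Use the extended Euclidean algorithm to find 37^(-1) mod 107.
Extended GCD: 37(-26) + 107(9) = 1. So 37^(-1) ≡ -26 ≡ 81 mod 107. Verify: 37 × 81 = 2997 ≡ 1 mod 107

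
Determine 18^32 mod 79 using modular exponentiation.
By repeated squaring (mod 79): 18^{1}≡18, 18^{2}≡8, 18^{4}≡64, 18^{8}≡67, 18^{16}≡65, 18^{32}≡38. So 18^{32} ≡ 38 (mod 79)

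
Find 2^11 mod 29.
By repeated squaring mod 29: 2^{1}≡2, 2^{2}≡4, 2^{4}≡16, 2^{8}≡24. Then 2^{11} = 2^{8+2+1} ≡ 24 × 4 × 2 ≡ 18 mod 29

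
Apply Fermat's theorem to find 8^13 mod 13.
By Fermat: 8^{12} ≡ 1 mod 13. So 8^{13} = 8^{12} · 8^{1} ≡ 8^{1} ≡ 8 mod 13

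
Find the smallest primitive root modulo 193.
g = 5. Powers: [5, 25, 125, 46, 37, 185, 153, 186, ...] generates all 192 non-zero residues.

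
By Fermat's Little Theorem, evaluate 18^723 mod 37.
By Fermat: 18^{36} ≡ 1 (mod 37). 723 ≡ 3 (mod 36). So 18^{723} ≡ 18^{3} ≡ 23 (mod 37)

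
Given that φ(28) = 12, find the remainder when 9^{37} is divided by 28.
By Euler: 9^{12} ≡ 1 mod 28 since gcd(9, 28) = 1. 37 = 3×12 + 1. So 9^{37} ≡ 9^{1} ≡ 9 mod 28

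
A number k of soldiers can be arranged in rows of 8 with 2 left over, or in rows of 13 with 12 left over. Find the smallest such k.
M = 8 × 13 = 104. M₁ = 13, y₁ ≡ 5 mod 8. M₂ = 8, y₂ ≡ 5 mod 13. k = 2×13×5 + 12×8×5 ≡ 90 mod 104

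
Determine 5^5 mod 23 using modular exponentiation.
By repeated squaring mod 23: 5^{1}≡5, 5^{2}≡2, 5^{4}≡4. Then 5^{5} = 5^{4+1} ≡ 4 × 5 ≡ 20 mod 23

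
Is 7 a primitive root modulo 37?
7^{9} ≡ 1 (mod 37) and 9 < 36, so ord_37(7) = 9 ≠ 36 and 7 is not a primitive root.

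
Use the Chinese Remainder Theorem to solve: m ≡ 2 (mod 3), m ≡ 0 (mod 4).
M = 3 × 4 = 12. M₁ = 4, y₁ ≡ 1 (mod 3). M₂ = 3, y₂ ≡ 3 (mod 4). m = 2×4×1 + 0×3×3 ≡ 8 (mod 12)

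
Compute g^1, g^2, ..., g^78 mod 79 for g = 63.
63^1, 63^2, ..., 63^{78} mod 79: [63, 19, 12, 45, 70, 65, 66, 50, 69, 2, 47, 38, 24, 11, 61, 51, 53, 21, 59, 4, 15, 76, 48, 22, 43, 23, 27, 42, 39, 8, 30, 73, 17, 44, 7, 46, 54, 5, 78, 16, 60, 67, 34, 9, 14, 13, 29, 10, 77, 32, 41, 55, 68, 18, 28, 26, 58, 20, 75, 64, 3, 31, 57, 36, 56, 52, 37, 40, 71, 49, 6, 62, 35, 72, 33, 25, 74, 1]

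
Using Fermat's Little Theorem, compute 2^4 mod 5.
By Fermat's Little Theorem, 2^{4} ≡ 1 (mod 5) since 5 is prime and gcd(2, 5) = 1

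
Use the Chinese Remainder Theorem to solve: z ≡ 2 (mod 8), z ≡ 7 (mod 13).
M = 8 × 13 = 104. M₁ = 13, y₁ ≡ 5 (mod 8). M₂ = 8, y₂ ≡ 5 (mod 13). z = 2×13×5 + 7×8×5 ≡ 98 (mod 104)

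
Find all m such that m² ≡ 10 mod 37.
The square roots of 10 mod 37 are 26 and 11. Verify: 26² = 676 ≡ 10 mod 37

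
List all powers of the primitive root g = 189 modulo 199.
189^1, 189^2, ..., 189^{198} mod 199: [189, 100, 194, 50, 97, 25, 148, 112, 74, 56, 37, 28, 118, 14, 59, 7, 129, 103, 164, 151, 82, 175, 41, 187, 120, 193, 60, 196, 30, 98, 15, 49, 107, 124, 153, 62, 176, 31, 88, 115, 44, 157, 22, 178, 11, 89, 105, 144, 152, 72, 76, 36, 38, 18, 19, 9, 109, 104, 154, 52, 77, 26, 138, 13, 69, 106, 134, 53, 67, 126, 133, 63, 166, 131, 83, 165, 141, 182, 170, 91, 85, 145, 142, 172, 71, 86, 135, 43, 167, 121, 183, 160, 191, 80, 195, 40, 197, 20, 198, 10, 99, 5, 149, 102, 174, 51, 87, 125, 143, 162, 171, 81, 185, 140, 192, 70, 96, 35, 48, 117, 24, 158, 12, 79, 6, 139, 3, 169, 101, 184, 150, 92, 75, 46, 137, 23, 168, 111, 84, 155, 42, 177, 21, 188, 110, 94, 55, 47, 127, 123, 163, 161, 181, 180, 190, 90, 95, 45, 147, 122, 173, 61, 186, 130, 93, 65, 146, 132, 73, 66, 136, 33, 68, 116, 34, 58, 17, 29, 108, 114, 54, 57, 27, 128, 113, 64, 156, 32, 78, 16, 39, 8, 119, 4, 159, 2, 179, 1]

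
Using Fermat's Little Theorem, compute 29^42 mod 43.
By Fermat's Little Theorem, 29^{42} ≡ 1 mod 43 since 43 is prime and gcd(29, 43) = 1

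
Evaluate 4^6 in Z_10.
By repeated squaring mod 10: 4^{1}≡4, 4^{2}≡6, 4^{4}≡6. Then 4^{6} = 4^{4+2} ≡ 6 × 6 ≡ 6 mod 10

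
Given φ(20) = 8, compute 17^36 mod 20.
By Euler: 17^{8} ≡ 1 mod 20 since gcd(17, 20) = 1. 36 = 4×8 + 4. So 17^{36} ≡ 17^{4} ≡ 1 mod 20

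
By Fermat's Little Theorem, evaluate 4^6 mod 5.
By Fermat: 4^{4} ≡ 1 mod 5. So 4^{6} = 4^{4} · 4^{2} ≡ 4^{2} ≡ 1 mod 5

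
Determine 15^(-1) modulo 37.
Since 37 is prime, by Fermat 15^(-1) ≡ 15^{35} ≡ 5 (mod 37). Verify: 15 × 5 = 75 ≡ 1 (mod 37)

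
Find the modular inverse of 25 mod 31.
Since 31 is prime, by Fermat 25^(-1) ≡ 25^{29} ≡ 5 (mod 31). Verify: 25 × 5 = 125 ≡ 1 (mod 31)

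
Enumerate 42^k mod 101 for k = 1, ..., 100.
42^1, 42^2, ..., 42^{100} mod 101: [42, 47, 55, 88, 60, 96, 93, 68, 28, 65, 3, 25, 40, 64, 62, 79, 86, 77, 2, 84, 94, 9, 75, 19, 91, 85, 35, 56, 29, 6, 50, 80, 27, 23, 57, 71, 53, 4, 67, 87, 18, 49, 38, 81, 69, 70, 11, 58, 12, 100, 59, 54, 46, 13, 41, 5, 8, 33, 73, 36, 98, 76, 61, 37, 39, 22, 15, 24, 99, 17, 7, 92, 26, 82, 10, 16, 66, 45, 72, 95, 51, 21, 74, 78, 44, 30, 48, 97, 34, 14, 83, 52, 63, 20, 32, 31, 90, 43, 89, 1]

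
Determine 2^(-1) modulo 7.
Since 7 is prime, by Fermat 2^(-1) ≡ 2^{5} ≡ 4 mod 7. Verify: 2 × 4 = 8 ≡ 1 mod 7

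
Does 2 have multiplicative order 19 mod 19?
Powers of 2 mod 19: 2^1≡2, 2^2≡4, 2^3≡8, 2^4≡16, 2^5≡13, 2^6≡7, 2^7≡14, 2^8≡9, 2^9≡18, 2^10≡17, 2^11≡15, 2^12≡11, 2^13≡3, 2^14≡6, 2^15≡12, 2^16≡5, 2^17≡10, 2^18≡1. Already 2^18≡1, so the order is 18 < 19. No, the actual order is 18.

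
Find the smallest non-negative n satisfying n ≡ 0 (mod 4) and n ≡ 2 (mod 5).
M = 4 × 5 = 20. M₁ = 5, y₁ ≡ 1 (mod 4). M₂ = 4, y₂ ≡ 4 (mod 5). n = 0×5×1 + 2×4×4 ≡ 12 (mod 20)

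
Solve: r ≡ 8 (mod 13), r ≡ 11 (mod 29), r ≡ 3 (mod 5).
M = 13 × 29 × 5 = 1885. M₁ = 145, y₁ ≡ 7 (mod 13). M₂ = 65, y₂ ≡ 25 (mod 29). M₃ = 377, y₃ ≡ 3 (mod 5). r = 8×145×7 + 11×65×25 + 3×377×3 ≡ 1113 (mod 1885)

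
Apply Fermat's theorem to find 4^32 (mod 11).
By Fermat: 4^{10} ≡ 1 (mod 11). 32 = 3×10 + 2. So 4^{32} ≡ 4^{2} ≡ 5 (mod 11)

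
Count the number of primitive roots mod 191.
Number of primitive roots mod 191 = φ(p-1) = φ(190) = 72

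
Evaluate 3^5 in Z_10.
By repeated squaring (mod 10): 3^{1}≡3, 3^{2}≡9, 3^{4}≡1. Then 3^{5} = 3^{4+1} ≡ 1 × 3 ≡ 3 (mod 10)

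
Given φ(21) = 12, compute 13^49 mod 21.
By Euler: 13^{12} ≡ 1 mod 21 since gcd(13, 21) = 1. 49 = 4×12 + 1. So 13^{49} ≡ 13^{1} ≡ 13 mod 21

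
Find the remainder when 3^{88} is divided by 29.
By Fermat: 3^{28} ≡ 1 mod 29. 88 = 3×28 + 4. So 3^{88} ≡ 3^{4} ≡ 23 mod 29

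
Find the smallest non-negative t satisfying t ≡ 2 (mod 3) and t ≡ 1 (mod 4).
M = 3 × 4 = 12. M₁ = 4, y₁ ≡ 1 (mod 3). M₂ = 3, y₂ ≡ 3 (mod 4). t = 2×4×1 + 1×3×3 ≡ 5 (mod 12)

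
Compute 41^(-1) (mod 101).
Since 101 is prime, by Fermat 41^(-1) ≡ 41^{99} ≡ 69 (mod 101). Verify: 41 × 69 = 2829 ≡ 1 (mod 101)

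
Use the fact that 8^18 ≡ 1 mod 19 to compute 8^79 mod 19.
By Fermat: 8^{18} ≡ 1 mod 19. 79 = 4×18 + 7. So 8^{79} ≡ 8^{7} ≡ 8 mod 19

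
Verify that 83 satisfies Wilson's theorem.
(82)! mod 83 = 82. Since this equals -1 (mod 83), Wilson confirms 83 is prime.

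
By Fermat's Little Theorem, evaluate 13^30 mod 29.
By Fermat: 13^{28} ≡ 1 (mod 29). So 13^{30} = 13^{28} · 13^{2} ≡ 13^{2} ≡ 24 (mod 29)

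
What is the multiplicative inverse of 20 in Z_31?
Since 31 is prime, by Fermat 20^(-1) ≡ 20^{29} ≡ 14 (mod 31). Verify: 20 × 14 = 280 ≡ 1 (mod 31)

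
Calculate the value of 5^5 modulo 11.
By repeated squaring mod 11: 5^{1}≡5, 5^{2}≡3, 5^{4}≡9. Then 5^{5} = 5^{4+1} ≡ 9 × 5 ≡ 1 mod 11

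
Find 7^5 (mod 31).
By repeated squaring (mod 31): 7^{1}≡7, 7^{2}≡18, 7^{4}≡14. Then 7^{5} = 7^{4+1} ≡ 14 × 7 ≡ 5 (mod 31)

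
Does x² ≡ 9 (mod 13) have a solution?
By Euler's criterion: 9^{6} ≡ 1 (mod 13). Since this equals 1, 9 is a QR.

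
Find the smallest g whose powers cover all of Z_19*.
g = 2. For each prime q|18: 2^{9}≡18, 2^{6}≡7, none ≡ 1, so ord_19(2) = 18 and 2 is a primitive root.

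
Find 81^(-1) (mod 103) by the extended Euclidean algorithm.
Extended GCD: 81(14) + 103(-11) = 1. So 81^(-1) ≡ 14 (mod 103). Verify: 81 × 14 = 1134 ≡ 1 (mod 103)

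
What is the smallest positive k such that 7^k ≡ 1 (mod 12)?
Powers of 7 mod 12: 7^1≡7, 7^2≡1. Order = 2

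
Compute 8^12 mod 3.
Using Fermat: 8^{2} ≡ 1 (mod 3). 12 ≡ 0 (mod 2). So 8^{12} ≡ 8^{0} ≡ 1 (mod 3)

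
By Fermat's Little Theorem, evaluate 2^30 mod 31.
By Fermat's Little Theorem, 2^{30} ≡ 1 mod 31 since 31 is prime and gcd(2, 31) = 1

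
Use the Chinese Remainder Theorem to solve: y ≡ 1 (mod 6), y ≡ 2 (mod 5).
M = 6 × 5 = 30. M₁ = 5, y₁ ≡ 5 (mod 6). M₂ = 6, y₂ ≡ 1 (mod 5). y = 1×5×5 + 2×6×1 ≡ 7 (mod 30)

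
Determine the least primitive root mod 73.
g = 5. Powers: [5, 25, 52, 41, 59, 3, 15, 2, ...] generates all 72 non-zero residues.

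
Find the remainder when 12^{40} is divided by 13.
By Fermat: 12^{12} ≡ 1 (mod 13). 40 = 3×12 + 4. So 12^{40} ≡ 12^{4} ≡ 1 (mod 13)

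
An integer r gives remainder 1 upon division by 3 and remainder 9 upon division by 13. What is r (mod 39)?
M = 3 × 13 = 39. M₁ = 13, y₁ ≡ 1 (mod 3). M₂ = 3, y₂ ≡ 9 (mod 13). r = 1×13×1 + 9×3×9 ≡ 22 (mod 39)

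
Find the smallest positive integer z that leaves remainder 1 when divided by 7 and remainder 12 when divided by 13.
M = 7 × 13 = 91. M₁ = 13, y₁ ≡ 6 mod 7. M₂ = 7, y₂ ≡ 2 mod 13. z = 1×13×6 + 12×7×2 ≡ 64 mod 91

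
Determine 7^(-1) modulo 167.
Since 167 is prime, by Fermat 7^(-1) ≡ 7^{165} ≡ 24 (mod 167). Verify: 7 × 24 = 168 ≡ 1 (mod 167)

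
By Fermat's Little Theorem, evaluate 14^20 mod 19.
By Fermat: 14^{18} ≡ 1 mod 19. So 14^{20} = 14^{18} · 14^{2} ≡ 14^{2} ≡ 6 mod 19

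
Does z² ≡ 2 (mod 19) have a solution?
By Euler's criterion: 2^{9} ≡ 18 (mod 19). Since this equals -1 (≡ 18), 2 is not a QR.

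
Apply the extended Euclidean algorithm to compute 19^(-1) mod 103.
Extended GCD: 19(38) + 103(-7) = 1. So 19^(-1) ≡ 38 mod 103. Verify: 19 × 38 = 722 ≡ 1 mod 103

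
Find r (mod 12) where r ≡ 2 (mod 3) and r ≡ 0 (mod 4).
M = 3 × 4 = 12. M₁ = 4, y₁ ≡ 1 (mod 3). M₂ = 3, y₂ ≡ 3 (mod 4). r = 2×4×1 + 0×3×3 ≡ 8 (mod 12)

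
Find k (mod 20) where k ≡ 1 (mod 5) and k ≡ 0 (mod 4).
M = 5 × 4 = 20. M₁ = 4, y₁ ≡ 4 (mod 5). M₂ = 5, y₂ ≡ 1 (mod 4). k = 1×4×4 + 0×5×1 ≡ 16 (mod 20)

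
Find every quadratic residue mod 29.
QRs mod 29: {1, 4, 5, 6, 7, 9, 13, 16, 20, 22, 23, 24, 25, 28}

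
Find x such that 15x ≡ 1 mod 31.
Since 31 is prime, by Fermat 15^(-1) ≡ 15^{29} ≡ 29 mod 31. Verify: 15 × 29 = 435 ≡ 1 mod 31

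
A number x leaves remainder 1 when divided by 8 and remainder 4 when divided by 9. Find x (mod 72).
M = 8 × 9 = 72. M₁ = 9, y₁ ≡ 1 (mod 8). M₂ = 8, y₂ ≡ 8 (mod 9). x = 1×9×1 + 4×8×8 ≡ 49 (mod 72)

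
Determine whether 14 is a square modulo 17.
By Euler's criterion: 14^{8} ≡ 16 (mod 17). Since this equals -1 (≡ 16), 14 is not a QR.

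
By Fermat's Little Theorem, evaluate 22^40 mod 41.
By Fermat's Little Theorem, 22^{40} ≡ 1 mod 41 since 41 is prime and gcd(22, 41) = 1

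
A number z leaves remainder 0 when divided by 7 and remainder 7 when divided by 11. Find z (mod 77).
M = 7 × 11 = 77. M₁ = 11, y₁ ≡ 2 (mod 7). M₂ = 7, y₂ ≡ 8 (mod 11). z = 0×11×2 + 7×7×8 ≡ 7 (mod 77)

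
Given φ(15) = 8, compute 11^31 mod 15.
By Euler: 11^{8} ≡ 1 mod 15 since gcd(11, 15) = 1. 31 = 3×8 + 7. So 11^{31} ≡ 11^{7} ≡ 11 mod 15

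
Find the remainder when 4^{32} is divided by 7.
By Fermat: 4^{6} ≡ 1 mod 7. 32 = 5×6 + 2. So 4^{32} ≡ 4^{2} ≡ 2 mod 7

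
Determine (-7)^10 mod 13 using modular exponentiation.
By repeated squaring mod 13: (-7)^{1}≡6, (-7)^{2}≡10, (-7)^{4}≡9, (-7)^{8}≡3. Then (-7)^{10} = (-7)^{8+2} ≡ 3 × 10 ≡ 4 mod 13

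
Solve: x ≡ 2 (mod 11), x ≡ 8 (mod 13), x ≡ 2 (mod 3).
M = 11 × 13 × 3 = 429. M₁ = 39, y₁ ≡ 2 (mod 11). M₂ = 33, y₂ ≡ 2 (mod 13). M₃ = 143, y₃ ≡ 2 (mod 3). x = 2×39×2 + 8×33×2 + 2×143×2 ≡ 398 (mod 429)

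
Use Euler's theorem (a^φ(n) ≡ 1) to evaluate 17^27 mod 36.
By Euler: 17^{12} ≡ 1 (mod 36) since gcd(17, 36) = 1. 27 = 2×12 + 3. So 17^{27} ≡ 17^{3} ≡ 17 (mod 36)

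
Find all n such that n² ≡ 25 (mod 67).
The square roots of 25 mod 67 are 62 and 5. Verify: 62² = 3844 ≡ 25 (mod 67)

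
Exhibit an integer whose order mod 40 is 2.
29 has order 2 mod 40 since 29^{2} ≡ 1 mod 40 and no smaller power works.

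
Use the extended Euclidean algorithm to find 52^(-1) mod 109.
Extended GCD: 52(-44) + 109(21) = 1. So 52^(-1) ≡ -44 ≡ 65 mod 109. Verify: 52 × 65 = 3380 ≡ 1 mod 109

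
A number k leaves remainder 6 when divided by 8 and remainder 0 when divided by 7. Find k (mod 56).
M = 8 × 7 = 56. M₁ = 7, y₁ ≡ 7 (mod 8). M₂ = 8, y₂ ≡ 1 (mod 7). k = 6×7×7 + 0×8×1 ≡ 14 (mod 56)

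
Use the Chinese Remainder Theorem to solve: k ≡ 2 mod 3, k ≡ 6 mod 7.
M = 3 × 7 = 21. M₁ = 7, y₁ ≡ 1 mod 3. M₂ = 3, y₂ ≡ 5 mod 7. k = 2×7×1 + 6×3×5 ≡ 20 mod 21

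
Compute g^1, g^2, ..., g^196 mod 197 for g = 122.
122^1, 122^2, ..., 122^{196} mod 197: [122, 109, 99, 61, 153, 148, 129, 175, 74, 163, 186, 37, 180, 93, 117, 90, 145, 157, 45, 171, 177, 121, 184, 187, 159, 92, 192, 178, 46, 96, 89, 23, 48, 143, 110, 24, 170, 55, 12, 85, 126, 6, 141, 63, 3, 169, 130, 100, 183, 65, 50, 190, 131, 25, 95, 164, 111, 146, 82, 154, 73, 41, 77, 135, 119, 137, 166, 158, 167, 83, 79, 182, 140, 138, 91, 70, 69, 144, 35, 133, 72, 116, 165, 36, 58, 181, 18, 29, 189, 9, 113, 193, 103, 155, 195, 150, 176, 196, 75, 88, 98, 136, 44, 49, 68, 22, 123, 34, 11, 160, 17, 104, 80, 107, 52, 40, 152, 26, 20, 76, 13, 10, 38, 105, 5, 19, 151, 101, 108, 174, 149, 54, 87, 173, 27, 142, 185, 112, 71, 191, 56, 134, 194, 28, 67, 97, 14, 132, 147, 7, 66, 172, 102, 33, 86, 51, 115, 43, 124, 156, 120, 62, 78, 60, 31, 39, 30, 114, 118, 15, 57, 59, 106, 127, 128, 53, 162, 64, 125, 81, 32, 161, 139, 16, 179, 168, 8, 188, 84, 4, 94, 42, 2, 47, 21, 1]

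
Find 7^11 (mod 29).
By repeated squaring (mod 29): 7^{1}≡7, 7^{2}≡20, 7^{4}≡23, 7^{8}≡7. Then 7^{11} = 7^{8+2+1} ≡ 7 × 20 × 7 ≡ 23 (mod 29)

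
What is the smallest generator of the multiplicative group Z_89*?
g = 3. For each prime q|88: 3^{44}≡88, 3^{8}≡64, none ≡ 1, so ord_89(3) = 88 and 3 is a primitive root.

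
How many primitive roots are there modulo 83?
There are φ(83-1) = φ(82) = 40 primitive roots modulo 83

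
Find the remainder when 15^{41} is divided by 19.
By Fermat: 15^{18} ≡ 1 (mod 19). 41 = 2×18 + 5. So 15^{41} ≡ 15^{5} ≡ 2 (mod 19)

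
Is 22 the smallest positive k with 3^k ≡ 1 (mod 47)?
Powers of 3 mod 47: 3^1≡3, 3^2≡9, 3^3≡27, 3^4≡34, 3^5≡8, 3^6≡24, 3^7≡25, 3^8≡28, 3^9≡37, 3^10≡17, 3^11≡4, 3^12≡12, 3^13≡36, 3^14≡14, 3^15≡42, 3^16≡32, 3^17≡2, 3^18≡6, 3^19≡18, 3^20≡7, 3^21≡21, 3^22≡16, 3^23≡1. 3^22≡16≢1, so ord ≠ 22. No, the actual order is 23.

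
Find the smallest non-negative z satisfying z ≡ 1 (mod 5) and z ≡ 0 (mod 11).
M = 5 × 11 = 55. M₁ = 11, y₁ ≡ 1 (mod 5). M₂ = 5, y₂ ≡ 9 (mod 11). z = 1×11×1 + 0×5×9 ≡ 11 (mod 55)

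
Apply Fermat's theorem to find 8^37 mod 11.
By Fermat: 8^{10} ≡ 1 mod 11. 37 = 3×10 + 7. So 8^{37} ≡ 8^{7} ≡ 2 mod 11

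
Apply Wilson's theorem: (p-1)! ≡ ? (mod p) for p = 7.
By Wilson's theorem, (6)! ≡ -1 ≡ 6 mod 7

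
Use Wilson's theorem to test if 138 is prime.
(137)! mod 138 = 0. Since 0 ≢ -1 (mod 138), 138 is not prime.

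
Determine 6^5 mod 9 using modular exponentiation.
By repeated squaring mod 9: 6^{1}≡6, 6^{2}≡0, 6^{4}≡0. Then 6^{5} = 6^{4+1} ≡ 0 × 6 ≡ 0 mod 9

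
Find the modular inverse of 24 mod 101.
Since 101 is prime, by Fermat 24^(-1) ≡ 24^{99} ≡ 80 (mod 101). Verify: 24 × 80 = 1920 ≡ 1 (mod 101)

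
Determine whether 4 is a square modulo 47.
By Euler's criterion: 4^{23} ≡ 1 mod 47. Since this equals 1, 4 is a QR.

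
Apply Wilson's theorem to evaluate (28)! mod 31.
(30)! = (28)! × (29) × (30) ≡ -1 (mod 31). So (28)! ≡ -1 × [(30)(29)]^(-1) ≡ 15 (mod 31)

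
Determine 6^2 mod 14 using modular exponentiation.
6^{2} = 36 ≡ 8 (mod 14)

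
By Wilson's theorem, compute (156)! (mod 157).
By Wilson's theorem, (156)! ≡ -1 ≡ 156 (mod 157)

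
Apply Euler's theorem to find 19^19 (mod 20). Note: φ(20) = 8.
By Euler: 19^{8} ≡ 1 (mod 20) since gcd(19, 20) = 1. 19 = 2×8 + 3. So 19^{19} ≡ 19^{3} ≡ 19 (mod 20)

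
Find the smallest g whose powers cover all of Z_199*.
g = 3. For each prime q|198: 3^{99}≡198, 3^{66}≡106, 3^{18}≡125, none ≡ 1, so ord_199(3) = 198 and 3 is a primitive root.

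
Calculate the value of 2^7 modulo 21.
By repeated squaring (mod 21): 2^{1}≡2, 2^{2}≡4, 2^{4}≡16. Then 2^{7} = 2^{4+2+1} ≡ 16 × 4 × 2 ≡ 2 (mod 21)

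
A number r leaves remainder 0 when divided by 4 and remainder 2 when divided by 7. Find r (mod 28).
M = 4 × 7 = 28. M₁ = 7, y₁ ≡ 3 (mod 4). M₂ = 4, y₂ ≡ 2 (mod 7). r = 0×7×3 + 2×4×2 ≡ 16 (mod 28)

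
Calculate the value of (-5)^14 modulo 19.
By repeated squaring (mod 19): (-5)^{1}≡14, (-5)^{2}≡6, (-5)^{4}≡17, (-5)^{8}≡4. Then (-5)^{14} = (-5)^{8+4+2} ≡ 4 × 17 × 6 ≡ 9 (mod 19)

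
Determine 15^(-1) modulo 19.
Since 19 is prime, by Fermat 15^(-1) ≡ 15^{17} ≡ 14 mod 19. Verify: 15 × 14 = 210 ≡ 1 mod 19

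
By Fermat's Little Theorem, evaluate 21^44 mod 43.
By Fermat: 21^{42} ≡ 1 (mod 43). So 21^{44} = 21^{42} · 21^{2} ≡ 21^{2} ≡ 11 (mod 43)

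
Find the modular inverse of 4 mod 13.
Since 13 is prime, by Fermat 4^(-1) ≡ 4^{11} ≡ 10 mod 13. Verify: 4 × 10 = 40 ≡ 1 mod 13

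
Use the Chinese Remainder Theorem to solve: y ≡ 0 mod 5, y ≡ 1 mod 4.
M = 5 × 4 = 20. M₁ = 4, y₁ ≡ 4 mod 5. M₂ = 5, y₂ ≡ 1 mod 4. y = 0×4×4 + 1×5×1 ≡ 5 mod 20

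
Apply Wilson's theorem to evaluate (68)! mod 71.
(70)! = (68)! × (69) × (70) ≡ -1 (mod 71). So (68)! ≡ -1 × [(70)(69)]^(-1) ≡ 35 (mod 71)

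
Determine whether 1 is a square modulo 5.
By Euler's criterion: 1^{2} ≡ 1 (mod 5). Since this equals 1, 1 is a QR.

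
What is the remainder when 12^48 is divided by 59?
By repeated squaring mod 59: 12^{1}≡12, 12^{2}≡26, 12^{4}≡27, 12^{8}≡21, 12^{16}≡28, 12^{32}≡17. Then 12^{48} = 12^{32+16} ≡ 17 × 28 ≡ 4 mod 59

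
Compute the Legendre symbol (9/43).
(9/43) = 9^{21} mod 43 = 1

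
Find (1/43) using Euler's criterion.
(1/43) = 1^{21} mod 43 = 1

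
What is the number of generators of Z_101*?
Number of primitive roots mod 101 = φ(p-1) = φ(100) = 40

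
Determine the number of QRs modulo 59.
Exactly half the non-zero residues mod a prime are QRs: (59-1)/2 = 29.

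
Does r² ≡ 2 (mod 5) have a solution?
By Euler's criterion: 2^{2} ≡ 4 (mod 5). Since this equals -1 (≡ 4), 2 is not a QR.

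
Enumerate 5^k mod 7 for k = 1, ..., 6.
5^1, 5^2, ..., 5^{6} mod 7: [5, 4, 6, 2, 3, 1]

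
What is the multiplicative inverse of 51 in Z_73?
Since 73 is prime, by Fermat 51^(-1) ≡ 51^{71} ≡ 63 mod 73. Verify: 51 × 63 = 3213 ≡ 1 mod 73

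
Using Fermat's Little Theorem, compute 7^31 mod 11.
By Fermat: 7^{10} ≡ 1 (mod 11). 31 = 3×10 + 1. So 7^{31} ≡ 7^{1} ≡ 7 (mod 11)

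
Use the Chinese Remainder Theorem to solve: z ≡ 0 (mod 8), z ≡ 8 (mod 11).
M = 8 × 11 = 88. M₁ = 11, y₁ ≡ 3 (mod 8). M₂ = 8, y₂ ≡ 7 (mod 11). z = 0×11×3 + 8×8×7 ≡ 8 (mod 88)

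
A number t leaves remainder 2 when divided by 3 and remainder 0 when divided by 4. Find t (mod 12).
M = 3 × 4 = 12. M₁ = 4, y₁ ≡ 1 (mod 3). M₂ = 3, y₂ ≡ 3 (mod 4). t = 2×4×1 + 0×3×3 ≡ 8 (mod 12)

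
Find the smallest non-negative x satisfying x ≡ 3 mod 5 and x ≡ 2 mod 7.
M = 5 × 7 = 35. M₁ = 7, y₁ ≡ 3 mod 5. M₂ = 5, y₂ ≡ 3 mod 7. x = 3×7×3 + 2×5×3 ≡ 23 mod 35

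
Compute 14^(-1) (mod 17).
Since 17 is prime, by Fermat 14^(-1) ≡ 14^{15} ≡ 11 (mod 17). Verify: 14 × 11 = 154 ≡ 1 (mod 17)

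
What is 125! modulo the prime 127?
(126)! = (125)! × (126) ≡ -1 mod 127. So (125)! ≡ -1 × (126)^(-1) ≡ (-1)×(-1) = 1 mod 127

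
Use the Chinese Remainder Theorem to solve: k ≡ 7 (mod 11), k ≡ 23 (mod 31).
M = 11 × 31 = 341. M₁ = 31, y₁ ≡ 5 (mod 11). M₂ = 11, y₂ ≡ 17 (mod 31). k = 7×31×5 + 23×11×17 ≡ 271 (mod 341)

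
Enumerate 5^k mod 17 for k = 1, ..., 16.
5^1, 5^2, ..., 5^{16} mod 17: [5, 8, 6, 13, 14, 2, 10, 16, 12, 9, 11, 4, 3, 15, 7, 1]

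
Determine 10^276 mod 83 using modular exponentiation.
Using Fermat: 10^{82} ≡ 1 mod 83. 276 ≡ 30 mod 82. So 10^{276} ≡ 10^{30} ≡ 37 mod 83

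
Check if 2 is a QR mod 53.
By Euler's criterion: 2^{26} ≡ 52 mod 53. Since this equals -1 (≡ 52), 2 is not a QR.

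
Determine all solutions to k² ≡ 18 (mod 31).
The square roots of 18 mod 31 are 7 and 24. Verify: 7² = 49 ≡ 18 (mod 31)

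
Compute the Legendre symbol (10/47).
(10/47) = 10^{23} mod 47 = -1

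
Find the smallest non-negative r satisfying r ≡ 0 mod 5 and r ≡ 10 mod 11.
M = 5 × 11 = 55. M₁ = 11, y₁ ≡ 1 mod 5. M₂ = 5, y₂ ≡ 9 mod 11. r = 0×11×1 + 10×5×9 ≡ 10 mod 55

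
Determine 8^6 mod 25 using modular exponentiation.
By repeated squaring mod 25: 8^{1}≡8, 8^{2}≡14, 8^{4}≡21. Then 8^{6} = 8^{4+2} ≡ 21 × 14 ≡ 19 mod 25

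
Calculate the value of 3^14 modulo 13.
Using Fermat: 3^{12} ≡ 1 mod 13. 14 ≡ 2 mod 12. So 3^{14} ≡ 3^{2} ≡ 9 mod 13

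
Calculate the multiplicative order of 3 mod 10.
Powers of 3 mod 10: 3^1≡3, 3^2≡9, 3^3≡7, 3^4≡1. Order = 4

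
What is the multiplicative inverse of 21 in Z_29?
Since 29 is prime, by Fermat 21^(-1) ≡ 21^{27} ≡ 18 mod 29. Verify: 21 × 18 = 378 ≡ 1 mod 29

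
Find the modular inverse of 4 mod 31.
Since 31 is prime, by Fermat 4^(-1) ≡ 4^{29} ≡ 8 (mod 31). Verify: 4 × 8 = 32 ≡ 1 (mod 31)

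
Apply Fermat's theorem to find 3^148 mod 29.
By Fermat: 3^{28} ≡ 1 mod 29. 148 = 5×28 + 8. So 3^{148} ≡ 3^{8} ≡ 7 mod 29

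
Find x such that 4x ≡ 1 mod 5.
Since 5 is prime, by Fermat 4^(-1) ≡ 4^{3} ≡ 4 mod 5. Verify: 4 × 4 = 16 ≡ 1 mod 5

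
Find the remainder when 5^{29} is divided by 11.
By Fermat: 5^{10} ≡ 1 (mod 11). 29 = 2×10 + 9. So 5^{29} ≡ 5^{9} ≡ 9 (mod 11)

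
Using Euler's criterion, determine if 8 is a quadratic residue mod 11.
By Euler's criterion: 8^{5} ≡ 10 (mod 11). Since this equals -1 (≡ 10), 8 is not a QR.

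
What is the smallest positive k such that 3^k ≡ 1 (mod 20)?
Powers of 3 mod 20: 3^1≡3, 3^2≡9, 3^3≡7, 3^4≡1. ord_20(3) = 4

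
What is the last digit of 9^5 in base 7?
By repeated squaring (mod 7): 9^{1}≡2, 9^{2}≡4, 9^{4}≡2. Then 9^{5} = 9^{4+1} ≡ 2 × 2 ≡ 4 (mod 7)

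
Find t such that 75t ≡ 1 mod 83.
Since 83 is prime, by Fermat 75^(-1) ≡ 75^{81} ≡ 31 mod 83. Verify: 75 × 31 = 2325 ≡ 1 mod 83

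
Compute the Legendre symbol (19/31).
(19/31) = 19^{15} mod 31 = 1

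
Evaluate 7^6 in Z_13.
By repeated squaring (mod 13): 7^{1}≡7, 7^{2}≡10, 7^{4}≡9. Then 7^{6} = 7^{4+2} ≡ 9 × 10 ≡ 12 (mod 13)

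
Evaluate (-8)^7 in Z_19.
By repeated squaring (mod 19): (-8)^{1}≡11, (-8)^{2}≡7, (-8)^{4}≡11. Then (-8)^{7} = (-8)^{4+2+1} ≡ 11 × 7 × 11 ≡ 11 (mod 19)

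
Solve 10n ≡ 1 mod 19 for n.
Since 19 is prime, by Fermat 10^(-1) ≡ 10^{17} ≡ 2 mod 19. Verify: 10 × 2 = 20 ≡ 1 mod 19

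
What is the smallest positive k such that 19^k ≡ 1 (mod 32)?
Powers of 19 mod 32: 19^1≡19, 19^2≡9, 19^3≡11, 19^4≡17, 19^5≡3, 19^6≡25, 19^7≡27, 19^8≡1. Order = 8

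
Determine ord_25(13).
Powers of 13 mod 25: 13^1≡13, 13^2≡19, 13^3≡22, 13^4≡11, 13^5≡18, 13^6≡9, 13^7≡17, 13^8≡21, 13^9≡23, 13^10≡24, 13^11≡12, 13^12≡6, 13^13≡3, 13^14≡14, 13^15≡7, 13^16≡16, 13^17≡8, 13^18≡4, 13^19≡2, 13^20≡1. Order = 20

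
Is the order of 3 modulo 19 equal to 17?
Powers of 3 mod 19: 3^1≡3, 3^2≡9, 3^3≡8, 3^4≡5, 3^5≡15, 3^6≡7, 3^7≡2, 3^8≡6, 3^9≡18, 3^10≡16, 3^11≡10, 3^12≡11, 3^13≡14, 3^14≡4, 3^15≡12, 3^16≡17, 3^17≡13, 3^18≡1. 3^17≡13≢1, so ord ≠ 17. No, the actual order is 18.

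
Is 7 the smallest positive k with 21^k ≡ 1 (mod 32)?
Powers of 21 mod 32: 21^1≡21, 21^2≡25, 21^3≡13, 21^4≡17, 21^5≡5, 21^6≡9, 21^7≡29, 21^8≡1. 21^7≡29≢1, so ord ≠ 7. No, the actual order is 8.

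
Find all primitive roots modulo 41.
There are φ(40) = 16 primitive roots mod 41: {6, 7, 11, 12, 13, 15, 17, 19, 22, 24, 26, 28, 29, 30, 34, 35}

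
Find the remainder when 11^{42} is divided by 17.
By Fermat: 11^{16} ≡ 1 mod 17. 42 = 2×16 + 10. So 11^{42} ≡ 11^{10} ≡ 15 mod 17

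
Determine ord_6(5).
Powers of 5 mod 6: 5^1≡5, 5^2≡1. ord_6(5) = 2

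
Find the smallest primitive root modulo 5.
g = 2. For each prime q|4: 2^{2}≡4, none ≡ 1, so ord_5(2) = 4 and 2 is a primitive root.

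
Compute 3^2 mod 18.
3^{2} = 9 ≡ 9 mod 18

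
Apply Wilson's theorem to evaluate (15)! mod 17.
(16)! = (15)! × (16) ≡ -1 (mod 17). So (15)! ≡ -1 × (16)^(-1) ≡ (-1)×(-1) = 1 (mod 17)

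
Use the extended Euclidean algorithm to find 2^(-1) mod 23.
Extended GCD: 2(-11) + 23(1) = 1. So 2^(-1) ≡ -11 ≡ 12 (mod 23). Verify: 2 × 12 = 24 ≡ 1 (mod 23)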